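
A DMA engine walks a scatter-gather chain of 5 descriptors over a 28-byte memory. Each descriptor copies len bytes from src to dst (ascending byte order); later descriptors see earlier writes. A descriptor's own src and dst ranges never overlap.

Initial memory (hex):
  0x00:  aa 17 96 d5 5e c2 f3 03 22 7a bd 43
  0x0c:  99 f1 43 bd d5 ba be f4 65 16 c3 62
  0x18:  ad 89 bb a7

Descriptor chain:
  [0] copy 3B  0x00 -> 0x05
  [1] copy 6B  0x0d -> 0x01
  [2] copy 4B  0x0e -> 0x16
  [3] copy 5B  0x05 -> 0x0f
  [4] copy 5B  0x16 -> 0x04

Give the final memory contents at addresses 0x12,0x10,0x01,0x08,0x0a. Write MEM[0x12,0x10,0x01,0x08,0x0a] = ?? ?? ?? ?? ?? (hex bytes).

D0: mem[0x05..0x07] <- [aa 17 96]
D1: mem[0x01..0x06] <- [f1 43 bd d5 ba be]
D2: mem[0x16..0x19] <- [43 bd d5 ba]
D3: mem[0x0f..0x13] <- [ba be 96 22 7a]
D4: mem[0x04..0x08] <- [43 bd d5 ba bb]
query mem[0x12]=0x22, mem[0x10]=0xbe, mem[0x01]=0xf1, mem[0x08]=0xbb, mem[0x0a]=0xbd

MEM[0x12,0x10,0x01,0x08,0x0a] = 22 be f1 bb bd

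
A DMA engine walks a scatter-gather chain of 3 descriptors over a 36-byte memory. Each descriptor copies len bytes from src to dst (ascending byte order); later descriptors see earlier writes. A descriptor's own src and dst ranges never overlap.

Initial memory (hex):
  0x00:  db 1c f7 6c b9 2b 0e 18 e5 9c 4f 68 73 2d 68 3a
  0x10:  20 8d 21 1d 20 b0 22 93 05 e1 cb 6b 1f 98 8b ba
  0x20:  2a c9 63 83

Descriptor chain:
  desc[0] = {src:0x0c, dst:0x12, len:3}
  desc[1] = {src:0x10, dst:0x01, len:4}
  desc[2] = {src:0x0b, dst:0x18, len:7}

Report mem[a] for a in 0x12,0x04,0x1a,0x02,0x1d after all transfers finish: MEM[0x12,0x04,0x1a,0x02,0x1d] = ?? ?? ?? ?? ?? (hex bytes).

D0: mem[0x12..0x14] <- [73 2d 68]
D1: mem[0x01..0x04] <- [20 8d 73 2d]
D2: mem[0x18..0x1e] <- [68 73 2d 68 3a 20 8d]
query mem[0x12]=0x73, mem[0x04]=0x2d, mem[0x1a]=0x2d, mem[0x02]=0x8d, mem[0x1d]=0x20

MEM[0x12,0x04,0x1a,0x02,0x1d] = 73 2d 2d 8d 20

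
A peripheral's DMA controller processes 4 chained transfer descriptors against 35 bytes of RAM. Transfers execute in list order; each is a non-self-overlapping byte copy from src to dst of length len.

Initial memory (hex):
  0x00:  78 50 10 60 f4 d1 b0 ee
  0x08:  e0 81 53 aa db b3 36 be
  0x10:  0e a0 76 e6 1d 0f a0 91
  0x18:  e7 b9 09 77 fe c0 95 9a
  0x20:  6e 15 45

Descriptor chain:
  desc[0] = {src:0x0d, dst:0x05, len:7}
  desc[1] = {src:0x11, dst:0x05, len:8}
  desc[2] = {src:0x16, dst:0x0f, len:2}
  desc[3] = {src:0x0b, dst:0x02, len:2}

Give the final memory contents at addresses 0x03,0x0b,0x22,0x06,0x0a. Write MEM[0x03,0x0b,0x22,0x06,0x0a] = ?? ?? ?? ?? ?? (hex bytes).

D0: mem[0x05..0x0b] <- [b3 36 be 0e a0 76 e6]
D1: mem[0x05..0x0c] <- [a0 76 e6 1d 0f a0 91 e7]
D2: mem[0x0f..0x10] <- [a0 91]
D3: mem[0x02..0x03] <- [91 e7]
query mem[0x03]=0xe7, mem[0x0b]=0x91, mem[0x22]=0x45, mem[0x06]=0x76, mem[0x0a]=0xa0

MEM[0x03,0x0b,0x22,0x06,0x0a] = e7 91 45 76 a0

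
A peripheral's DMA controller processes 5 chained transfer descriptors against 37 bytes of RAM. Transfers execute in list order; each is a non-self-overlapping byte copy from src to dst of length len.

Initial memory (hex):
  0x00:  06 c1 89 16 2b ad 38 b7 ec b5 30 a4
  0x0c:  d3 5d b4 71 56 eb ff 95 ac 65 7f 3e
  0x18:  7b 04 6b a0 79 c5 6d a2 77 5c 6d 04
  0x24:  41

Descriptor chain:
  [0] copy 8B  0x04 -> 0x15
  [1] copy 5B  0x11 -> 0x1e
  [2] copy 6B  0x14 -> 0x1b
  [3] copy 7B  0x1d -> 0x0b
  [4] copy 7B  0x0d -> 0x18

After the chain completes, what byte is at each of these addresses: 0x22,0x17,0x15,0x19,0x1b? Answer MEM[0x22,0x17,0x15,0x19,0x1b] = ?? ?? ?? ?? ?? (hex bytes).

MEM[0x22,0x17,0x15,0x19,0x1b] = 2b 38 2b ec 2b

  after D0: wrote 8B at 0x15 = 2bad38b7ecb530a4
  after D1: wrote 5B at 0x1e = ebff95ac2b
  after D2: wrote 6B at 0x1b = ac2bad38b7ec
  after D3: wrote 7B at 0x0b = ad38b7ecac2b04
  after D4: wrote 7B at 0x18 = b7ecac2b04ff95
query mem[0x22]=0x2b, mem[0x17]=0x38, mem[0x15]=0x2b, mem[0x19]=0xec, mem[0x1b]=0x2b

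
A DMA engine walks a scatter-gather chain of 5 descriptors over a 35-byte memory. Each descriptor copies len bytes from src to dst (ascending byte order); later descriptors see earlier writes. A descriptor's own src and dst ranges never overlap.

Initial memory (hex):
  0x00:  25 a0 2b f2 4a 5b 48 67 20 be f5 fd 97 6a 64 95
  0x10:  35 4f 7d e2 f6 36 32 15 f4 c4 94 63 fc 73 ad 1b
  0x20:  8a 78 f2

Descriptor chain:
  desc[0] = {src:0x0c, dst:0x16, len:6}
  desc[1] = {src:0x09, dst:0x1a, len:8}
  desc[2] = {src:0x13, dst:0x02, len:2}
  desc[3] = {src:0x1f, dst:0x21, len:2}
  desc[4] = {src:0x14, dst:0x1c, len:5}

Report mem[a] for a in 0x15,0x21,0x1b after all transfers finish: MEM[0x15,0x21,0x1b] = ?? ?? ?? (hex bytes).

[0] 0x0c->0x16 len=6 : 97 6a 64 95 35 4f
[1] 0x09->0x1a len=8 : be f5 fd 97 6a 64 95 35
[2] 0x13->0x02 len=2 : e2 f6
[3] 0x1f->0x21 len=2 : 64 95
[4] 0x14->0x1c len=5 : f6 36 97 6a 64
query mem[0x15]=0x36, mem[0x21]=0x64, mem[0x1b]=0xf5

MEM[0x15,0x21,0x1b] = 36 64 f5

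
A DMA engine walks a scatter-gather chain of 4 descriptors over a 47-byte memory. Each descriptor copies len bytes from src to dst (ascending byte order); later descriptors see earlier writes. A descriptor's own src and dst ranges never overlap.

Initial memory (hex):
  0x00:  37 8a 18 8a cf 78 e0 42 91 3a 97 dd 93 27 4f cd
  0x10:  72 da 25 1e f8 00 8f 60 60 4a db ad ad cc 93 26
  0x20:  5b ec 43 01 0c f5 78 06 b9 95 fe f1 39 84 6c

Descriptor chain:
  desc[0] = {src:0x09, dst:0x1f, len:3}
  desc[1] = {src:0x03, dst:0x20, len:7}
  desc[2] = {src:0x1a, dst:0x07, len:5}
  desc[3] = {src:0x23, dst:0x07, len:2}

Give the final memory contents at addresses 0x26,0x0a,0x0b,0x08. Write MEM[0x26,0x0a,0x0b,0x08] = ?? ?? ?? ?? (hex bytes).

MEM[0x26,0x0a,0x0b,0x08] = 3a cc 93 42

D0: mem[0x1f..0x21] <- [3a 97 dd]
D1: mem[0x20..0x26] <- [8a cf 78 e0 42 91 3a]
D2: mem[0x07..0x0b] <- [db ad ad cc 93]
D3: mem[0x07..0x08] <- [e0 42]
query mem[0x26]=0x3a, mem[0x0a]=0xcc, mem[0x0b]=0x93, mem[0x08]=0x42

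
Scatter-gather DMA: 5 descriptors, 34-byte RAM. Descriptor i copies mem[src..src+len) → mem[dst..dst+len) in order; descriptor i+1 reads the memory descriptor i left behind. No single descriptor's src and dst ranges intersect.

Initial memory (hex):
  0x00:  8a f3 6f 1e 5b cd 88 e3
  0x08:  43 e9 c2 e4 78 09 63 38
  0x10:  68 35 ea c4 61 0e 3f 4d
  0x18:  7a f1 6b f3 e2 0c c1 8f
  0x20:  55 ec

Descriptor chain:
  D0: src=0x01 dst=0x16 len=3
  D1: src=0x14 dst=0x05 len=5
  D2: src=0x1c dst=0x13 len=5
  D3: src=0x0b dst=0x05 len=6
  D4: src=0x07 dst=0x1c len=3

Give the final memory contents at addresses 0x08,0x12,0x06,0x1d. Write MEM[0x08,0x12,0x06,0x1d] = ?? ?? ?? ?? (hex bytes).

MEM[0x08,0x12,0x06,0x1d] = 63 ea 78 63

#0 dst[0x16+3] := {0xf3,0x6f,0x1e}
#1 dst[0x05+5] := {0x61,0x0e,0xf3,0x6f,0x1e}
#2 dst[0x13+5] := {0xe2,0x0c,0xc1,0x8f,0x55}
#3 dst[0x05+6] := {0xe4,0x78,0x09,0x63,0x38,0x68}
#4 dst[0x1c+3] := {0x09,0x63,0x38}
query mem[0x08]=0x63, mem[0x12]=0xea, mem[0x06]=0x78, mem[0x1d]=0x63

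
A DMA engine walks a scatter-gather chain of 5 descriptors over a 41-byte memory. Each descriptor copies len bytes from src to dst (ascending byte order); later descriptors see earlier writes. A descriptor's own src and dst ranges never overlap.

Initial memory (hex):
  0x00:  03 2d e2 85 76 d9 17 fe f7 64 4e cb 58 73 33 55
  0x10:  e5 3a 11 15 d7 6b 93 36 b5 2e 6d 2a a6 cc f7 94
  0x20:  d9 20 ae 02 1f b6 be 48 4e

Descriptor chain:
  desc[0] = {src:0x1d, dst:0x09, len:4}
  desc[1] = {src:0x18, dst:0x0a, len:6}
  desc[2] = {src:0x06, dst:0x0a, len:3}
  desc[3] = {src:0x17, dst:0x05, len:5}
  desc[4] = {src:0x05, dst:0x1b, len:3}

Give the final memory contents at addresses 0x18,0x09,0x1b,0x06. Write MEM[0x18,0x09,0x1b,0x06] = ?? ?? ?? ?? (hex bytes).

MEM[0x18,0x09,0x1b,0x06] = b5 2a 36 b5

D0: mem[0x09..0x0c] <- [cc f7 94 d9]
D1: mem[0x0a..0x0f] <- [b5 2e 6d 2a a6 cc]
D2: mem[0x0a..0x0c] <- [17 fe f7]
D3: mem[0x05..0x09] <- [36 b5 2e 6d 2a]
D4: mem[0x1b..0x1d] <- [36 b5 2e]
query mem[0x18]=0xb5, mem[0x09]=0x2a, mem[0x1b]=0x36, mem[0x06]=0xb5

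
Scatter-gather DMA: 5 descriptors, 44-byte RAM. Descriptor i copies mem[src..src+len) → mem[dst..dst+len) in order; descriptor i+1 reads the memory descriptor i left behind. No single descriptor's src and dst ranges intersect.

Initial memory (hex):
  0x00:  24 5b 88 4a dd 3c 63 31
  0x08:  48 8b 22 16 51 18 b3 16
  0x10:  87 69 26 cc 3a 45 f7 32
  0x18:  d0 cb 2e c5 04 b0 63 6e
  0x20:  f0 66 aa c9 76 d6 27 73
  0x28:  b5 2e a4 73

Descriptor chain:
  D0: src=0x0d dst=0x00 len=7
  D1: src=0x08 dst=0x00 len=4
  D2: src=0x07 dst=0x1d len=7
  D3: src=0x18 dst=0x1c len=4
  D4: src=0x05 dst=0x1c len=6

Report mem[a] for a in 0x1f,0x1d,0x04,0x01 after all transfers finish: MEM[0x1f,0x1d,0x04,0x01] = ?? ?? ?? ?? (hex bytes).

MEM[0x1f,0x1d,0x04,0x01] = 48 cc 69 8b

  after D0: wrote 7B at 0x00 = 18b316876926cc
  after D1: wrote 4B at 0x00 = 488b2216
  after D2: wrote 7B at 0x1d = 31488b22165118
  after D3: wrote 4B at 0x1c = d0cb2ec5
  after D4: wrote 6B at 0x1c = 26cc31488b22
query mem[0x1f]=0x48, mem[0x1d]=0xcc, mem[0x04]=0x69, mem[0x01]=0x8b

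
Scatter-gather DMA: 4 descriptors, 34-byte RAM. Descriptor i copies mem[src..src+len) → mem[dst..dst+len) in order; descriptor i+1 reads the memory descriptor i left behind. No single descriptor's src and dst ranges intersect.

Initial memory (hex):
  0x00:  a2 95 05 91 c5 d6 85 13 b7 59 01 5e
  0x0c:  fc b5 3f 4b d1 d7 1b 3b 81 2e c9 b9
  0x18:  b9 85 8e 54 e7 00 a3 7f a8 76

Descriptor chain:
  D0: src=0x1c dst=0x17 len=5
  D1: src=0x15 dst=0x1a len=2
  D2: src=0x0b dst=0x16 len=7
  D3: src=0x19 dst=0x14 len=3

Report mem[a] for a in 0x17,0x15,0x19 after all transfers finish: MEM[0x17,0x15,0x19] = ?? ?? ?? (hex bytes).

D0: mem[0x17..0x1b] <- [e7 00 a3 7f a8]
D1: mem[0x1a..0x1b] <- [2e c9]
D2: mem[0x16..0x1c] <- [5e fc b5 3f 4b d1 d7]
D3: mem[0x14..0x16] <- [3f 4b d1]
query mem[0x17]=0xfc, mem[0x15]=0x4b, mem[0x19]=0x3f

MEM[0x17,0x15,0x19] = fc 4b 3f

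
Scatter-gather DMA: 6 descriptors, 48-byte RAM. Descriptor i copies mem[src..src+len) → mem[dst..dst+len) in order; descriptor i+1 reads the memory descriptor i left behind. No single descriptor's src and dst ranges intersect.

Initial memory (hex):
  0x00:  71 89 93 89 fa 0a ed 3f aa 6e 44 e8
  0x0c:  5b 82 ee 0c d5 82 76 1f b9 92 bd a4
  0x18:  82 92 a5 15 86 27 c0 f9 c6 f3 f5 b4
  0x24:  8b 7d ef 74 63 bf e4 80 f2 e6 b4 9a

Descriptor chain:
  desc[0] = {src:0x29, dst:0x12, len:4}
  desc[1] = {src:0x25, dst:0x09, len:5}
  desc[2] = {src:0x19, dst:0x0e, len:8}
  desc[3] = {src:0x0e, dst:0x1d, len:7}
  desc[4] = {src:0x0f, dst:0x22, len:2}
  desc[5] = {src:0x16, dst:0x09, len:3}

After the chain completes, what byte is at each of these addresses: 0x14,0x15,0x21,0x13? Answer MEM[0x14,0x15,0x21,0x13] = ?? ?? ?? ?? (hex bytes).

MEM[0x14,0x15,0x21,0x13] = f9 c6 27 c0

#0 dst[0x12+4] := {0xbf,0xe4,0x80,0xf2}
#1 dst[0x09+5] := {0x7d,0xef,0x74,0x63,0xbf}
#2 dst[0x0e+8] := {0x92,0xa5,0x15,0x86,0x27,0xc0,0xf9,0xc6}
#3 dst[0x1d+7] := {0x92,0xa5,0x15,0x86,0x27,0xc0,0xf9}
#4 dst[0x22+2] := {0xa5,0x15}
#5 dst[0x09+3] := {0xbd,0xa4,0x82}
query mem[0x14]=0xf9, mem[0x15]=0xc6, mem[0x21]=0x27, mem[0x13]=0xc0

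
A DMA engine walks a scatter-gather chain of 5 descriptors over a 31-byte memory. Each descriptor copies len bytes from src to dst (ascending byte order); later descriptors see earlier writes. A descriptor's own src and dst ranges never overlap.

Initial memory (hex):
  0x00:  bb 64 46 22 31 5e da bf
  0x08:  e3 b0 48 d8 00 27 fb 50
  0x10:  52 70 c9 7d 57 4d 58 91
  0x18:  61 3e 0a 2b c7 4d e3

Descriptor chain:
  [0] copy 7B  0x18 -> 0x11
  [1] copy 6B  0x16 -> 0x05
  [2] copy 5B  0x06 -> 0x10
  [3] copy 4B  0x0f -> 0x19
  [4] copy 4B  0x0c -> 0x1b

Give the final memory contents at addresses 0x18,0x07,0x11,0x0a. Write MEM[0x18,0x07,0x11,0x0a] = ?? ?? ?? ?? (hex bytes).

MEM[0x18,0x07,0x11,0x0a] = 61 61 61 2b

  after D0: wrote 7B at 0x11 = 613e0a2bc74de3
  after D1: wrote 6B at 0x05 = 4de3613e0a2b
  after D2: wrote 5B at 0x10 = e3613e0a2b
  after D3: wrote 4B at 0x19 = 50e3613e
  after D4: wrote 4B at 0x1b = 0027fb50
query mem[0x18]=0x61, mem[0x07]=0x61, mem[0x11]=0x61, mem[0x0a]=0x2b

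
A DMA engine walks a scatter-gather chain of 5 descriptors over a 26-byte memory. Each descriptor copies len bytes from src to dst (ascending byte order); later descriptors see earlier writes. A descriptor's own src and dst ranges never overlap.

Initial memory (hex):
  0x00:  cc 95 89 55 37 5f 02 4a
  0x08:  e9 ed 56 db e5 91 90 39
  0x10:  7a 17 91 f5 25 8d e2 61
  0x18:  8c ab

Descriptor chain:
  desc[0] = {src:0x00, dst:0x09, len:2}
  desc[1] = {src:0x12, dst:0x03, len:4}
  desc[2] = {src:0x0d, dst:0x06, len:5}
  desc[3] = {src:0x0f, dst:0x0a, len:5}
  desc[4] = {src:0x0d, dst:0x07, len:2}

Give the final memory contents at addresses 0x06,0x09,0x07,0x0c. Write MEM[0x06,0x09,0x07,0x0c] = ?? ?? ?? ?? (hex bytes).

  after D0: wrote 2B at 0x09 = cc95
  after D1: wrote 4B at 0x03 = 91f5258d
  after D2: wrote 5B at 0x06 = 9190397a17
  after D3: wrote 5B at 0x0a = 397a1791f5
  after D4: wrote 2B at 0x07 = 91f5
query mem[0x06]=0x91, mem[0x09]=0x7a, mem[0x07]=0x91, mem[0x0c]=0x17

MEM[0x06,0x09,0x07,0x0c] = 91 7a 91 17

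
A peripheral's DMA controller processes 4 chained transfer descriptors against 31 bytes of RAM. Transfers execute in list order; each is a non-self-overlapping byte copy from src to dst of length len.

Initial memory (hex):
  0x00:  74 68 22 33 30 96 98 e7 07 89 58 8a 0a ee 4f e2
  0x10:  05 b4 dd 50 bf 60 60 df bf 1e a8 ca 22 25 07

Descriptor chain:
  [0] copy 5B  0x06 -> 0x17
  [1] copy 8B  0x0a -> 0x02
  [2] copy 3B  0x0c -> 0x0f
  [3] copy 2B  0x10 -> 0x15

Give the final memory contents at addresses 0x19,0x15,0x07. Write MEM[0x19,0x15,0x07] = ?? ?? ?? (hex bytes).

[0] 0x06->0x17 len=5 : 98 e7 07 89 58
[1] 0x0a->0x02 len=8 : 58 8a 0a ee 4f e2 05 b4
[2] 0x0c->0x0f len=3 : 0a ee 4f
[3] 0x10->0x15 len=2 : ee 4f
query mem[0x19]=0x07, mem[0x15]=0xee, mem[0x07]=0xe2

MEM[0x19,0x15,0x07] = 07 ee e2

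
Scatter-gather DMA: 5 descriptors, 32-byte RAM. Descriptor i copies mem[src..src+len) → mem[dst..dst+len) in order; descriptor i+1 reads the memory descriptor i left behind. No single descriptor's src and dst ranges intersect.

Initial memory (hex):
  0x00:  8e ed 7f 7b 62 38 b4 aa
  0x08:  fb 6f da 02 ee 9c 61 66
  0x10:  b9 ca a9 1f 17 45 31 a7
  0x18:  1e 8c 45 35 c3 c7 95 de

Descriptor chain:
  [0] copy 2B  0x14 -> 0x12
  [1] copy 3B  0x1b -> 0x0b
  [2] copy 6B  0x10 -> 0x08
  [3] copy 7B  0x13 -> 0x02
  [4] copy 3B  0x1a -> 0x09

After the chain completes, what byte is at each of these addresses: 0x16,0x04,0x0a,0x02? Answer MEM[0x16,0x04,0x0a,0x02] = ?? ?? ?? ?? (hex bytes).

D0: mem[0x12..0x13] <- [17 45]
D1: mem[0x0b..0x0d] <- [35 c3 c7]
D2: mem[0x08..0x0d] <- [b9 ca 17 45 17 45]
D3: mem[0x02..0x08] <- [45 17 45 31 a7 1e 8c]
D4: mem[0x09..0x0b] <- [45 35 c3]
query mem[0x16]=0x31, mem[0x04]=0x45, mem[0x0a]=0x35, mem[0x02]=0x45

MEM[0x16,0x04,0x0a,0x02] = 31 45 35 45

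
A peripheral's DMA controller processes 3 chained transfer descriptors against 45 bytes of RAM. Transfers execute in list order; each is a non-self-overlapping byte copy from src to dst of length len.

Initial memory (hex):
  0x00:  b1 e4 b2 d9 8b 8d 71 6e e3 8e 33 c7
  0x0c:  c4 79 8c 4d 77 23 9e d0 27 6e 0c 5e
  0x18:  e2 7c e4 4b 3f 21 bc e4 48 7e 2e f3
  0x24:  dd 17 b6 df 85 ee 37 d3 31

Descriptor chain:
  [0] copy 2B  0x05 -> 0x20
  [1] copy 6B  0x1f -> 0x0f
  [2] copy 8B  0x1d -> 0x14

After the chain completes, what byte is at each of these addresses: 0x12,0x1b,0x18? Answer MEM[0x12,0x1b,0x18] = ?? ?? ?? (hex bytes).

[0] 0x05->0x20 len=2 : 8d 71
[1] 0x1f->0x0f len=6 : e4 8d 71 2e f3 dd
[2] 0x1d->0x14 len=8 : 21 bc e4 8d 71 2e f3 dd
query mem[0x12]=0x2e, mem[0x1b]=0xdd, mem[0x18]=0x71

MEM[0x12,0x1b,0x18] = 2e dd 71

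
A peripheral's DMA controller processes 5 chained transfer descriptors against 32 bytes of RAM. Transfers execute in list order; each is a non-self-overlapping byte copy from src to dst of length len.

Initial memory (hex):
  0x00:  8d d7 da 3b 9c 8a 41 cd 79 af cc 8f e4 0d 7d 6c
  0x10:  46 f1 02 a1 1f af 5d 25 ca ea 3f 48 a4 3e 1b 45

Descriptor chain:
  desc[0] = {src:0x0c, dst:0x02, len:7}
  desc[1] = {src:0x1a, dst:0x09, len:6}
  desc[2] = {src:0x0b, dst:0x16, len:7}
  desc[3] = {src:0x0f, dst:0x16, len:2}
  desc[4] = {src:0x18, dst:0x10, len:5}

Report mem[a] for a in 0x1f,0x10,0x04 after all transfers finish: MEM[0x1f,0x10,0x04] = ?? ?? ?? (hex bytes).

[0] 0x0c->0x02 len=7 : e4 0d 7d 6c 46 f1 02
[1] 0x1a->0x09 len=6 : 3f 48 a4 3e 1b 45
[2] 0x0b->0x16 len=7 : a4 3e 1b 45 6c 46 f1
[3] 0x0f->0x16 len=2 : 6c 46
[4] 0x18->0x10 len=5 : 1b 45 6c 46 f1
query mem[0x1f]=0x45, mem[0x10]=0x1b, mem[0x04]=0x7d

MEM[0x1f,0x10,0x04] = 45 1b 7d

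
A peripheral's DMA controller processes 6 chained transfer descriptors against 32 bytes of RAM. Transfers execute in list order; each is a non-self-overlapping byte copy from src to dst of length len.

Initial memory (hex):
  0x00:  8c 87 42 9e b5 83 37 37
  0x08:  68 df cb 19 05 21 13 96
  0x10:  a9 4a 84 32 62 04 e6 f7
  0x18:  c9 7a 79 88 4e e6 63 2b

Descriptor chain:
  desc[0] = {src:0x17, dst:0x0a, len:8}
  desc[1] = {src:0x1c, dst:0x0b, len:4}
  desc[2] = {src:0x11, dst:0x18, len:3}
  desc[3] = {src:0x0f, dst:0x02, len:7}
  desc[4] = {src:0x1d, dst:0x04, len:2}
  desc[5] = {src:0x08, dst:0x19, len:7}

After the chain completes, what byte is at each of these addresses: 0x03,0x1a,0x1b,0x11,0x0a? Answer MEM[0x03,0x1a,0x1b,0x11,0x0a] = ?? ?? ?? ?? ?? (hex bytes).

MEM[0x03,0x1a,0x1b,0x11,0x0a] = e6 df f7 63 f7

[0] 0x17->0x0a len=8 : f7 c9 7a 79 88 4e e6 63
[1] 0x1c->0x0b len=4 : 4e e6 63 2b
[2] 0x11->0x18 len=3 : 63 84 32
[3] 0x0f->0x02 len=7 : 4e e6 63 84 32 62 04
[4] 0x1d->0x04 len=2 : e6 63
[5] 0x08->0x19 len=7 : 04 df f7 4e e6 63 2b
query mem[0x03]=0xe6, mem[0x1a]=0xdf, mem[0x1b]=0xf7, mem[0x11]=0x63, mem[0x0a]=0xf7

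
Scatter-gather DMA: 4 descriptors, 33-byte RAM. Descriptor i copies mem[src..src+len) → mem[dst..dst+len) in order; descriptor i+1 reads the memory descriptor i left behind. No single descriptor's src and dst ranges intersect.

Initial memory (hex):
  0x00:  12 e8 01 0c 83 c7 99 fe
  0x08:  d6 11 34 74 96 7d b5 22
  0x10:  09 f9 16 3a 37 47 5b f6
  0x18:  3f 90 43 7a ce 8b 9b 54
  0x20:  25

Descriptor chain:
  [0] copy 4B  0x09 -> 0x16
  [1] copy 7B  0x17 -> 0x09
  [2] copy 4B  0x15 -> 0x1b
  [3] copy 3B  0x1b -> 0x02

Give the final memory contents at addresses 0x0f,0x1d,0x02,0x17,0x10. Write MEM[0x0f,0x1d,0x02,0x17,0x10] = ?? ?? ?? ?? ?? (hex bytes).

D0: mem[0x16..0x19] <- [11 34 74 96]
D1: mem[0x09..0x0f] <- [34 74 96 43 7a ce 8b]
D2: mem[0x1b..0x1e] <- [47 11 34 74]
D3: mem[0x02..0x04] <- [47 11 34]
query mem[0x0f]=0x8b, mem[0x1d]=0x34, mem[0x02]=0x47, mem[0x17]=0x34, mem[0x10]=0x09

MEM[0x0f,0x1d,0x02,0x17,0x10] = 8b 34 47 34 09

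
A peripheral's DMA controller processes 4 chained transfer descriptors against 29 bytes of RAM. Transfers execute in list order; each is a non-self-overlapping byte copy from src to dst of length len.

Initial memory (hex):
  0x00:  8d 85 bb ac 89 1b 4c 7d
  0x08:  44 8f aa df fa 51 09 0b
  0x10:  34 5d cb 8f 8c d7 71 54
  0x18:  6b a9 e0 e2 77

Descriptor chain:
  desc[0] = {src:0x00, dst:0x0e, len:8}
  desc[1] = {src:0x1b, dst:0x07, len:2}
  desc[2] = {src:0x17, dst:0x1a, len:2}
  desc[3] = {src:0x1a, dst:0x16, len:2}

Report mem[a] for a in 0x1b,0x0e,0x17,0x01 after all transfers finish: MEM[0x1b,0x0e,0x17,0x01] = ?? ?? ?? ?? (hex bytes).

MEM[0x1b,0x0e,0x17,0x01] = 6b 8d 6b 85

  after D0: wrote 8B at 0x0e = 8d85bbac891b4c7d
  after D1: wrote 2B at 0x07 = e277
  after D2: wrote 2B at 0x1a = 546b
  after D3: wrote 2B at 0x16 = 546b
query mem[0x1b]=0x6b, mem[0x0e]=0x8d, mem[0x17]=0x6b, mem[0x01]=0x85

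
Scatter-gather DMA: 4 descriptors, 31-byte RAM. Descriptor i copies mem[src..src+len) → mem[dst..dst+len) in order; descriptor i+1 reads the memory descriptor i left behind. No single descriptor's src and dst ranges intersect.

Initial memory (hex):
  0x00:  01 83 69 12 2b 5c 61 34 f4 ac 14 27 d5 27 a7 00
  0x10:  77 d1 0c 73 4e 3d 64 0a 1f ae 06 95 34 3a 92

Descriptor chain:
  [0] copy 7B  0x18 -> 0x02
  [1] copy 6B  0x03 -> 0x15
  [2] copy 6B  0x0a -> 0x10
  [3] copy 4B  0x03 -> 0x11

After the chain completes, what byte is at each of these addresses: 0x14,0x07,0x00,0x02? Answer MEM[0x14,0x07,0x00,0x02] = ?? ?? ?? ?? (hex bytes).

MEM[0x14,0x07,0x00,0x02] = 34 3a 01 1f

[0] 0x18->0x02 len=7 : 1f ae 06 95 34 3a 92
[1] 0x03->0x15 len=6 : ae 06 95 34 3a 92
[2] 0x0a->0x10 len=6 : 14 27 d5 27 a7 00
[3] 0x03->0x11 len=4 : ae 06 95 34
query mem[0x14]=0x34, mem[0x07]=0x3a, mem[0x00]=0x01, mem[0x02]=0x1f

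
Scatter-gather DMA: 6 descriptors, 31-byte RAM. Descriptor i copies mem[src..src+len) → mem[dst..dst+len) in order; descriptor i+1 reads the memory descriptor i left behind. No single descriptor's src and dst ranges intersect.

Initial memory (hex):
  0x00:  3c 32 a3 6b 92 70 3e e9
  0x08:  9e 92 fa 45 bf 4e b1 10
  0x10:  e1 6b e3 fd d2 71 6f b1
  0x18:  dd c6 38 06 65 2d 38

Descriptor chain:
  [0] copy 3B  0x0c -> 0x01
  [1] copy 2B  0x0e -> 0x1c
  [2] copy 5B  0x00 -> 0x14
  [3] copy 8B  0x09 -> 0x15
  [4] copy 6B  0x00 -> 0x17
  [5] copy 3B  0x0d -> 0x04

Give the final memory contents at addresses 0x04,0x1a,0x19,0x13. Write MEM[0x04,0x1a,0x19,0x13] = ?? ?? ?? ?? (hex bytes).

MEM[0x04,0x1a,0x19,0x13] = 4e b1 4e fd

  after D0: wrote 3B at 0x01 = bf4eb1
  after D1: wrote 2B at 0x1c = b110
  after D2: wrote 5B at 0x14 = 3cbf4eb192
  after D3: wrote 8B at 0x15 = 92fa45bf4eb110e1
  after D4: wrote 6B at 0x17 = 3cbf4eb19270
  after D5: wrote 3B at 0x04 = 4eb110
query mem[0x04]=0x4e, mem[0x1a]=0xb1, mem[0x19]=0x4e, mem[0x13]=0xfd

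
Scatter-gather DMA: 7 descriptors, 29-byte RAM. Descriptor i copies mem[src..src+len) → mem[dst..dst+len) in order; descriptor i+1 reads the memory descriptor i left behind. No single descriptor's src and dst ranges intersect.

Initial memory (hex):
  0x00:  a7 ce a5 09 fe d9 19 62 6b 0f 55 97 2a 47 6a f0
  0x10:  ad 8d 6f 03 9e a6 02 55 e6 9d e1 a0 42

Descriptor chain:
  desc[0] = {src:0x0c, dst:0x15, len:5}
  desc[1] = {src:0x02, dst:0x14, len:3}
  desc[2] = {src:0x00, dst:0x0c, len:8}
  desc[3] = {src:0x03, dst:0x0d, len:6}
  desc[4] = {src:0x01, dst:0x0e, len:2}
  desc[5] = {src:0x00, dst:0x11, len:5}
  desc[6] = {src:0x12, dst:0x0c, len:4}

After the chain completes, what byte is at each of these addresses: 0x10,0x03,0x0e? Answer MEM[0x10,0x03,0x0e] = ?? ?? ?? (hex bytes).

[0] 0x0c->0x15 len=5 : 2a 47 6a f0 ad
[1] 0x02->0x14 len=3 : a5 09 fe
[2] 0x00->0x0c len=8 : a7 ce a5 09 fe d9 19 62
[3] 0x03->0x0d len=6 : 09 fe d9 19 62 6b
[4] 0x01->0x0e len=2 : ce a5
[5] 0x00->0x11 len=5 : a7 ce a5 09 fe
[6] 0x12->0x0c len=4 : ce a5 09 fe
query mem[0x10]=0x19, mem[0x03]=0x09, mem[0x0e]=0x09

MEM[0x10,0x03,0x0e] = 19 09 09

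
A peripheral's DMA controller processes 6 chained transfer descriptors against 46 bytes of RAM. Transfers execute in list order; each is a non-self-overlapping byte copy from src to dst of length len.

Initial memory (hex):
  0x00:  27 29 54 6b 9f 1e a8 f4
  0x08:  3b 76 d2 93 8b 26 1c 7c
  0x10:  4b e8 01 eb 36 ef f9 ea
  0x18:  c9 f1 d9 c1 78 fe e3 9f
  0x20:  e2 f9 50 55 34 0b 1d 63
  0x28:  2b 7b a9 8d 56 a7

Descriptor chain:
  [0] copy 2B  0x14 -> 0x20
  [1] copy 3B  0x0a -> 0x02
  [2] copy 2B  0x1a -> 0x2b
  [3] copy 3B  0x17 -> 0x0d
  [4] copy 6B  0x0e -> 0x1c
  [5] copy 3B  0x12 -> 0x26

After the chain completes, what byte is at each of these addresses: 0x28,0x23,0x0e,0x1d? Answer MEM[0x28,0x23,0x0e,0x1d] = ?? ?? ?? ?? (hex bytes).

MEM[0x28,0x23,0x0e,0x1d] = 36 55 c9 f1

[0] 0x14->0x20 len=2 : 36 ef
[1] 0x0a->0x02 len=3 : d2 93 8b
[2] 0x1a->0x2b len=2 : d9 c1
[3] 0x17->0x0d len=3 : ea c9 f1
[4] 0x0e->0x1c len=6 : c9 f1 4b e8 01 eb
[5] 0x12->0x26 len=3 : 01 eb 36
query mem[0x28]=0x36, mem[0x23]=0x55, mem[0x0e]=0xc9, mem[0x1d]=0xf1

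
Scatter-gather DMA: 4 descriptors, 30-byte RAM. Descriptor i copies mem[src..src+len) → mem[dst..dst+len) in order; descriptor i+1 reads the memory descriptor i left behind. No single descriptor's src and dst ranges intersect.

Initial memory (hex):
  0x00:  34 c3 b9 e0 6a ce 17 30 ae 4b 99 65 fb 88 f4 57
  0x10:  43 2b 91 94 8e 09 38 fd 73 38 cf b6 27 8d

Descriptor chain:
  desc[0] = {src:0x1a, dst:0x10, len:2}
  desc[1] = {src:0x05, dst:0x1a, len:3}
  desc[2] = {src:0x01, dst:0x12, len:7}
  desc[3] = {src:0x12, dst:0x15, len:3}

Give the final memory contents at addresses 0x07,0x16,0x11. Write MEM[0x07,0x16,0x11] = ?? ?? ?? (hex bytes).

#0 dst[0x10+2] := {0xcf,0xb6}
#1 dst[0x1a+3] := {0xce,0x17,0x30}
#2 dst[0x12+7] := {0xc3,0xb9,0xe0,0x6a,0xce,0x17,0x30}
#3 dst[0x15+3] := {0xc3,0xb9,0xe0}
query mem[0x07]=0x30, mem[0x16]=0xb9, mem[0x11]=0xb6

MEM[0x07,0x16,0x11] = 30 b9 b6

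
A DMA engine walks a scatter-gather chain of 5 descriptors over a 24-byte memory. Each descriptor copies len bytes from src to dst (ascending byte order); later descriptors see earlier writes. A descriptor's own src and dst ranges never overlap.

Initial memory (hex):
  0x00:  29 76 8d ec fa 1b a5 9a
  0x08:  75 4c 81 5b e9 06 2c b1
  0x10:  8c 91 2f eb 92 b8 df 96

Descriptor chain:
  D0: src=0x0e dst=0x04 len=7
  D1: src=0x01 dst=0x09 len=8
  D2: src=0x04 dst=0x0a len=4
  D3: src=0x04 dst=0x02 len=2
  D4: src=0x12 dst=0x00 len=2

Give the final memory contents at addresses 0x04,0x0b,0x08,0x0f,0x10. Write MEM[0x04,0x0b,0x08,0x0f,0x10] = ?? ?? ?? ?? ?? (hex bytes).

D0: mem[0x04..0x0a] <- [2c b1 8c 91 2f eb 92]
D1: mem[0x09..0x10] <- [76 8d ec 2c b1 8c 91 2f]
D2: mem[0x0a..0x0d] <- [2c b1 8c 91]
D3: mem[0x02..0x03] <- [2c b1]
D4: mem[0x00..0x01] <- [2f eb]
query mem[0x04]=0x2c, mem[0x0b]=0xb1, mem[0x08]=0x2f, mem[0x0f]=0x91, mem[0x10]=0x2f

MEM[0x04,0x0b,0x08,0x0f,0x10] = 2c b1 2f 91 2f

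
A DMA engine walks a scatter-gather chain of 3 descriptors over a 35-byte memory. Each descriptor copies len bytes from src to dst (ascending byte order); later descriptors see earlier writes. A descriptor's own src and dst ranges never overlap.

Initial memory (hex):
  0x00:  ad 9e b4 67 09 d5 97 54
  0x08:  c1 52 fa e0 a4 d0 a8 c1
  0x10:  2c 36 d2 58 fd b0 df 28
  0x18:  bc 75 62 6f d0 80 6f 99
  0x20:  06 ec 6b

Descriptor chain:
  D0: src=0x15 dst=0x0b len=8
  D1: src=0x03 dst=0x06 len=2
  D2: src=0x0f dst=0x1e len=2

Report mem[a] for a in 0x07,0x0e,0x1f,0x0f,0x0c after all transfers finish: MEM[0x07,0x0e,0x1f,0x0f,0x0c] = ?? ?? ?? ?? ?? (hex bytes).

  after D0: wrote 8B at 0x0b = b0df28bc75626fd0
  after D1: wrote 2B at 0x06 = 6709
  after D2: wrote 2B at 0x1e = 7562
query mem[0x07]=0x09, mem[0x0e]=0xbc, mem[0x1f]=0x62, mem[0x0f]=0x75, mem[0x0c]=0xdf

MEM[0x07,0x0e,0x1f,0x0f,0x0c] = 09 bc 62 75 df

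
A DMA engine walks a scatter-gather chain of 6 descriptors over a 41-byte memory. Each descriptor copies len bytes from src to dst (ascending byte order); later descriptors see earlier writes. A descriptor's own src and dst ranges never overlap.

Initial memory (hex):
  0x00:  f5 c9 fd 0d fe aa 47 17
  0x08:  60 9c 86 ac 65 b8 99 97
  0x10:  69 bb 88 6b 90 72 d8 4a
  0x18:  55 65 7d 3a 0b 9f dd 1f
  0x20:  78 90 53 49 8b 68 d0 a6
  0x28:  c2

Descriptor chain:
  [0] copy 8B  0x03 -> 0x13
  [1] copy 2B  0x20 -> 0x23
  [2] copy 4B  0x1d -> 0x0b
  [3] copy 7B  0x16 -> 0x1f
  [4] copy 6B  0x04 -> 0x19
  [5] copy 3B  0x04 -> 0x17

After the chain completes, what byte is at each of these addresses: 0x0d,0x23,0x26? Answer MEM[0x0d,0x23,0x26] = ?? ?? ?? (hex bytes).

MEM[0x0d,0x23,0x26] = 1f 86 d0

  after D0: wrote 8B at 0x13 = 0dfeaa4717609c86
  after D1: wrote 2B at 0x23 = 7890
  after D2: wrote 4B at 0x0b = 9fdd1f78
  after D3: wrote 7B at 0x1f = 4717609c863a0b
  after D4: wrote 6B at 0x19 = feaa4717609c
  after D5: wrote 3B at 0x17 = feaa47
query mem[0x0d]=0x1f, mem[0x23]=0x86, mem[0x26]=0xd0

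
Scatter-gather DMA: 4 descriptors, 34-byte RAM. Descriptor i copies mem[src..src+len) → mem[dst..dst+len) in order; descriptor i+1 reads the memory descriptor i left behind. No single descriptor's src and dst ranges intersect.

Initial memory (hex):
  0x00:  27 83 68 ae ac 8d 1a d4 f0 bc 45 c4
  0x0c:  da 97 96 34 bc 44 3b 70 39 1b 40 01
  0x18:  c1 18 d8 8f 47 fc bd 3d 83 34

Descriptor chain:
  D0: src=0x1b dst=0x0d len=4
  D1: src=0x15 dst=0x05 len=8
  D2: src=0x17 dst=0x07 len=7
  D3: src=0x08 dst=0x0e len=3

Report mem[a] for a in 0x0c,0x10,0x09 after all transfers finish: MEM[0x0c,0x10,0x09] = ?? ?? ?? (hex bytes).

MEM[0x0c,0x10,0x09] = 47 d8 18

[0] 0x1b->0x0d len=4 : 8f 47 fc bd
[1] 0x15->0x05 len=8 : 1b 40 01 c1 18 d8 8f 47
[2] 0x17->0x07 len=7 : 01 c1 18 d8 8f 47 fc
[3] 0x08->0x0e len=3 : c1 18 d8
query mem[0x0c]=0x47, mem[0x10]=0xd8, mem[0x09]=0x18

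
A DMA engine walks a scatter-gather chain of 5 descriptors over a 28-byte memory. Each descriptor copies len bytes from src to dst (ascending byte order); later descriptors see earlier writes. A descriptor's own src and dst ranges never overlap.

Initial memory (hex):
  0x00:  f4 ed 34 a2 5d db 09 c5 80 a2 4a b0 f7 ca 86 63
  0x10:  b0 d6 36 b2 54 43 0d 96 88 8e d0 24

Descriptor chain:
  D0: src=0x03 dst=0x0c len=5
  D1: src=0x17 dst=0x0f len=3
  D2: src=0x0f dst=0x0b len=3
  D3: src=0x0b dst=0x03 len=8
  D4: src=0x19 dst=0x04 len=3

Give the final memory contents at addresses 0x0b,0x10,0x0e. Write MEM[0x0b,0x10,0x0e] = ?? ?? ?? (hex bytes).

MEM[0x0b,0x10,0x0e] = 96 88 db

D0: mem[0x0c..0x10] <- [a2 5d db 09 c5]
D1: mem[0x0f..0x11] <- [96 88 8e]
D2: mem[0x0b..0x0d] <- [96 88 8e]
D3: mem[0x03..0x0a] <- [96 88 8e db 96 88 8e 36]
D4: mem[0x04..0x06] <- [8e d0 24]
query mem[0x0b]=0x96, mem[0x10]=0x88, mem[0x0e]=0xdb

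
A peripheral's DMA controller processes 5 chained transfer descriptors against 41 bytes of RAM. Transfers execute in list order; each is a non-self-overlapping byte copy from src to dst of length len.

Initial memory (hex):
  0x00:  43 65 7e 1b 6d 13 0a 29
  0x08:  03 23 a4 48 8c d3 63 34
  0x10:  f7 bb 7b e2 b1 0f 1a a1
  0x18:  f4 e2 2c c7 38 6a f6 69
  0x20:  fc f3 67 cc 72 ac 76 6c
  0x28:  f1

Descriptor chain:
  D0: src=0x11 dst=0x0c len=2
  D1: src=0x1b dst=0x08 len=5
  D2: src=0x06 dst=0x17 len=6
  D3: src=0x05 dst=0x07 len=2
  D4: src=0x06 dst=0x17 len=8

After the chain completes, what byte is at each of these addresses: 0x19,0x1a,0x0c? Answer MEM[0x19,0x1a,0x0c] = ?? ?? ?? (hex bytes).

MEM[0x19,0x1a,0x0c] = 0a 38 69

[0] 0x11->0x0c len=2 : bb 7b
[1] 0x1b->0x08 len=5 : c7 38 6a f6 69
[2] 0x06->0x17 len=6 : 0a 29 c7 38 6a f6
[3] 0x05->0x07 len=2 : 13 0a
[4] 0x06->0x17 len=8 : 0a 13 0a 38 6a f6 69 7b
query mem[0x19]=0x0a, mem[0x1a]=0x38, mem[0x0c]=0x69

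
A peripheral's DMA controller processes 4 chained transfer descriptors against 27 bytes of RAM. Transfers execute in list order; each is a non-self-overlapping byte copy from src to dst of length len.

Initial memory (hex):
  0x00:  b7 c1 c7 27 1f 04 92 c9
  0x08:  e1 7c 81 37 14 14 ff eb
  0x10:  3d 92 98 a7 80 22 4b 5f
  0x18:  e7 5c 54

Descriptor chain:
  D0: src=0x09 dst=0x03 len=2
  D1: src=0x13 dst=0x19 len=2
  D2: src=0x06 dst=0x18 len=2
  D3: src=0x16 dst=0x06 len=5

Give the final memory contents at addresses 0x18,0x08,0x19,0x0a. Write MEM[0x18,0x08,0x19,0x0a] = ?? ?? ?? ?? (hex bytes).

MEM[0x18,0x08,0x19,0x0a] = 92 92 c9 80

#0 dst[0x03+2] := {0x7c,0x81}
#1 dst[0x19+2] := {0xa7,0x80}
#2 dst[0x18+2] := {0x92,0xc9}
#3 dst[0x06+5] := {0x4b,0x5f,0x92,0xc9,0x80}
query mem[0x18]=0x92, mem[0x08]=0x92, mem[0x19]=0xc9, mem[0x0a]=0x80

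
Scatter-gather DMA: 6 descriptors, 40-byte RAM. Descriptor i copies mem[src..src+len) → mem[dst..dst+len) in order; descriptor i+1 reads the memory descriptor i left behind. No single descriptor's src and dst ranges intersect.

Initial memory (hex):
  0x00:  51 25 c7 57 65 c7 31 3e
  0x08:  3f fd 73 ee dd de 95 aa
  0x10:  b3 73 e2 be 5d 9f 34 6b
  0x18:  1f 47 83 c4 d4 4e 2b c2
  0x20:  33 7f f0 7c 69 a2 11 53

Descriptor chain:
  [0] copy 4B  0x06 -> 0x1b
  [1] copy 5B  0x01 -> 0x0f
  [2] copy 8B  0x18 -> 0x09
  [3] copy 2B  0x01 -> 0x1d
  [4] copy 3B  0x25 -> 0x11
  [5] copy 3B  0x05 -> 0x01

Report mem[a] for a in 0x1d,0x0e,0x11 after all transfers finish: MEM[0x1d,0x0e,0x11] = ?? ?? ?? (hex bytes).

#0 dst[0x1b+4] := {0x31,0x3e,0x3f,0xfd}
#1 dst[0x0f+5] := {0x25,0xc7,0x57,0x65,0xc7}
#2 dst[0x09+8] := {0x1f,0x47,0x83,0x31,0x3e,0x3f,0xfd,0xc2}
#3 dst[0x1d+2] := {0x25,0xc7}
#4 dst[0x11+3] := {0xa2,0x11,0x53}
#5 dst[0x01+3] := {0xc7,0x31,0x3e}
query mem[0x1d]=0x25, mem[0x0e]=0x3f, mem[0x11]=0xa2

MEM[0x1d,0x0e,0x11] = 25 3f a2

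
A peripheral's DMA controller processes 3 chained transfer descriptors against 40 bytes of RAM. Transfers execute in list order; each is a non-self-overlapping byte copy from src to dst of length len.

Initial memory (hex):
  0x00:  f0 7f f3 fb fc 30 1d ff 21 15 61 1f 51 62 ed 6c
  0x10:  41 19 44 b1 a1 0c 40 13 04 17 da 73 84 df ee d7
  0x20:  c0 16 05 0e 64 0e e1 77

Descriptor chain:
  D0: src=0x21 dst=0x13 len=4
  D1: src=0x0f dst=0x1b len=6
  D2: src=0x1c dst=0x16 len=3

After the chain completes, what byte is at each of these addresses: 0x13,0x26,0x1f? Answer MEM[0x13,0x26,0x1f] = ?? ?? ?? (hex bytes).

MEM[0x13,0x26,0x1f] = 16 e1 16

#0 dst[0x13+4] := {0x16,0x05,0x0e,0x64}
#1 dst[0x1b+6] := {0x6c,0x41,0x19,0x44,0x16,0x05}
#2 dst[0x16+3] := {0x41,0x19,0x44}
query mem[0x13]=0x16, mem[0x26]=0xe1, mem[0x1f]=0x16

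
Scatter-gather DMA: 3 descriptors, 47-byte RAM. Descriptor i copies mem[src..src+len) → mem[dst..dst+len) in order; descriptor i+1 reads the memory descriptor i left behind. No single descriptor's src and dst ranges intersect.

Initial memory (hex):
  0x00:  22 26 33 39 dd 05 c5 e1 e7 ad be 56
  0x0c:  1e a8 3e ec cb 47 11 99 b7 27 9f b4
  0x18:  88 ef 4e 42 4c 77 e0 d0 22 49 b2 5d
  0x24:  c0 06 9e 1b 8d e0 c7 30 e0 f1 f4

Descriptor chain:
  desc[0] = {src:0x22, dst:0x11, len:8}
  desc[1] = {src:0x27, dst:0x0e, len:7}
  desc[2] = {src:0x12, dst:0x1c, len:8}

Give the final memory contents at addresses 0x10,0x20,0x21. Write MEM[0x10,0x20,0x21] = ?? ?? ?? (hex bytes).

  after D0: wrote 8B at 0x11 = b25dc0069e1b8de0
  after D1: wrote 7B at 0x0e = 1b8de0c730e0f1
  after D2: wrote 8B at 0x1c = 30e0f19e1b8de0ef
query mem[0x10]=0xe0, mem[0x20]=0x1b, mem[0x21]=0x8d

MEM[0x10,0x20,0x21] = e0 1b 8d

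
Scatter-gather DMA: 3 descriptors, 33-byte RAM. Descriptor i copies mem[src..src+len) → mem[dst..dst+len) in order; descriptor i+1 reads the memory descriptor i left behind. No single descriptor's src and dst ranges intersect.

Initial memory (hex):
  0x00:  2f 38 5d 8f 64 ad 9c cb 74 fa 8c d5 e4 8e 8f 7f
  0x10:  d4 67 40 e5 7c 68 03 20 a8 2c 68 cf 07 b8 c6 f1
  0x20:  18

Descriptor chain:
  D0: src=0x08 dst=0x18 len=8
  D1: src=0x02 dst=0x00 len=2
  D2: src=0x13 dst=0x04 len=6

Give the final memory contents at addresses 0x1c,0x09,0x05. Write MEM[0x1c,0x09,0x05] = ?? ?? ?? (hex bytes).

MEM[0x1c,0x09,0x05] = e4 74 7c

#0 dst[0x18+8] := {0x74,0xfa,0x8c,0xd5,0xe4,0x8e,0x8f,0x7f}
#1 dst[0x00+2] := {0x5d,0x8f}
#2 dst[0x04+6] := {0xe5,0x7c,0x68,0x03,0x20,0x74}
query mem[0x1c]=0xe4, mem[0x09]=0x74, mem[0x05]=0x7c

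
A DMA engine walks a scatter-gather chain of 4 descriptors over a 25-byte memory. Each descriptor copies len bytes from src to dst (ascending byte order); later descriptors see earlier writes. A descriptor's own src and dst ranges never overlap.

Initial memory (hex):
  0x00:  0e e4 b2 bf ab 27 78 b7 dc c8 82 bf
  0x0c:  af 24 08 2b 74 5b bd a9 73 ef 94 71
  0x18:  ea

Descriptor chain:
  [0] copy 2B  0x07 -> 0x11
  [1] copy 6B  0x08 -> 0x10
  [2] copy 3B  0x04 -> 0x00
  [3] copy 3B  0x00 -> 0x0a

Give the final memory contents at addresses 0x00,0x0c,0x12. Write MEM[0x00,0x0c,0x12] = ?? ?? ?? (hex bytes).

MEM[0x00,0x0c,0x12] = ab 78 82

[0] 0x07->0x11 len=2 : b7 dc
[1] 0x08->0x10 len=6 : dc c8 82 bf af 24
[2] 0x04->0x00 len=3 : ab 27 78
[3] 0x00->0x0a len=3 : ab 27 78
query mem[0x00]=0xab, mem[0x0c]=0x78, mem[0x12]=0x82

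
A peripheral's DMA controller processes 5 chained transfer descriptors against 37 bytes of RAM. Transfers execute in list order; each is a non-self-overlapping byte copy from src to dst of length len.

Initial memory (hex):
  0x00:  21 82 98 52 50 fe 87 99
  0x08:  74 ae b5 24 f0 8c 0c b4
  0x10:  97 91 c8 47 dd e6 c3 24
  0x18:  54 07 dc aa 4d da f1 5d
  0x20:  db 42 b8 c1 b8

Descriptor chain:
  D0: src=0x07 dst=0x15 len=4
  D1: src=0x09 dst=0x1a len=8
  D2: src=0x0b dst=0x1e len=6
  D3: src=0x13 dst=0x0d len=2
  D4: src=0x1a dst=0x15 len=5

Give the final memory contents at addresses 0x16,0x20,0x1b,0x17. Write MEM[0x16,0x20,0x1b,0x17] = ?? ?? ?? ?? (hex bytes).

MEM[0x16,0x20,0x1b,0x17] = b5 8c b5 24

#0 dst[0x15+4] := {0x99,0x74,0xae,0xb5}
#1 dst[0x1a+8] := {0xae,0xb5,0x24,0xf0,0x8c,0x0c,0xb4,0x97}
#2 dst[0x1e+6] := {0x24,0xf0,0x8c,0x0c,0xb4,0x97}
#3 dst[0x0d+2] := {0x47,0xdd}
#4 dst[0x15+5] := {0xae,0xb5,0x24,0xf0,0x24}
query mem[0x16]=0xb5, mem[0x20]=0x8c, mem[0x1b]=0xb5, mem[0x17]=0x24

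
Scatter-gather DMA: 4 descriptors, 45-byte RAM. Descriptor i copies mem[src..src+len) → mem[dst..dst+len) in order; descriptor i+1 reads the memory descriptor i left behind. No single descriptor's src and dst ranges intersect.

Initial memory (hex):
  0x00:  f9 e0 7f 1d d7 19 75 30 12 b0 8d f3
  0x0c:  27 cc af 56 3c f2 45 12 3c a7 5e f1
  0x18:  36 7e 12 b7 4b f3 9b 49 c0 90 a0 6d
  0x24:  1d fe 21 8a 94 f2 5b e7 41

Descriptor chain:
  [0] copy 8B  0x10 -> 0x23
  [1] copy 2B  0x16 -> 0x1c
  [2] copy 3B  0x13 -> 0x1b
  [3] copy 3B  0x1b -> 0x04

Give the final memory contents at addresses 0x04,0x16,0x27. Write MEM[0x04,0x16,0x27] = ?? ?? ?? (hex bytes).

MEM[0x04,0x16,0x27] = 12 5e 3c

#0 dst[0x23+8] := {0x3c,0xf2,0x45,0x12,0x3c,0xa7,0x5e,0xf1}
#1 dst[0x1c+2] := {0x5e,0xf1}
#2 dst[0x1b+3] := {0x12,0x3c,0xa7}
#3 dst[0x04+3] := {0x12,0x3c,0xa7}
query mem[0x04]=0x12, mem[0x16]=0x5e, mem[0x27]=0x3c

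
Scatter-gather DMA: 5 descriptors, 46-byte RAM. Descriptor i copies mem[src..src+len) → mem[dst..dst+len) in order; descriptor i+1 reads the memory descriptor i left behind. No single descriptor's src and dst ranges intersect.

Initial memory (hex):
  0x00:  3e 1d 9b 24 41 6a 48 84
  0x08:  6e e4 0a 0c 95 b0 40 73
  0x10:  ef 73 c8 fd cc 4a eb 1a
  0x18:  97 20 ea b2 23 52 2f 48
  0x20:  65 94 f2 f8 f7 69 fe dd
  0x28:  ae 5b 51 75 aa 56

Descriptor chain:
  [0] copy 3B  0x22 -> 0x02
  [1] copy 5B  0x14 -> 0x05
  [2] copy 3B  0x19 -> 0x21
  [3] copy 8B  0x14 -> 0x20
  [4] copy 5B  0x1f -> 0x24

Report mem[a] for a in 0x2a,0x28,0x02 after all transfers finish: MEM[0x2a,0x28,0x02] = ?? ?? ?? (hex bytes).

MEM[0x2a,0x28,0x02] = 51 1a f2

D0: mem[0x02..0x04] <- [f2 f8 f7]
D1: mem[0x05..0x09] <- [cc 4a eb 1a 97]
D2: mem[0x21..0x23] <- [20 ea b2]
D3: mem[0x20..0x27] <- [cc 4a eb 1a 97 20 ea b2]
D4: mem[0x24..0x28] <- [48 cc 4a eb 1a]
query mem[0x2a]=0x51, mem[0x28]=0x1a, mem[0x02]=0xf2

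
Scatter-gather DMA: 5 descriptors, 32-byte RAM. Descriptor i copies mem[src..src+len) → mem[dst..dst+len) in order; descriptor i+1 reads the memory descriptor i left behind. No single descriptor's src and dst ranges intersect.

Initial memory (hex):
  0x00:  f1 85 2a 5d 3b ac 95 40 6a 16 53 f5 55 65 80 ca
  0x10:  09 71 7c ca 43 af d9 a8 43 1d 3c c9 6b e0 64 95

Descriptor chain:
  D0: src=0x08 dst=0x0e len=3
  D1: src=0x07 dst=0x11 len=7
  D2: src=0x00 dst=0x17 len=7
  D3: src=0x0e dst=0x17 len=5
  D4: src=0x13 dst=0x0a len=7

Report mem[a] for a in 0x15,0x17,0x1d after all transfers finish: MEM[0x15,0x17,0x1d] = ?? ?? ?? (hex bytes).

#0 dst[0x0e+3] := {0x6a,0x16,0x53}
#1 dst[0x11+7] := {0x40,0x6a,0x16,0x53,0xf5,0x55,0x65}
#2 dst[0x17+7] := {0xf1,0x85,0x2a,0x5d,0x3b,0xac,0x95}
#3 dst[0x17+5] := {0x6a,0x16,0x53,0x40,0x6a}
#4 dst[0x0a+7] := {0x16,0x53,0xf5,0x55,0x6a,0x16,0x53}
query mem[0x15]=0xf5, mem[0x17]=0x6a, mem[0x1d]=0x95

MEM[0x15,0x17,0x1d] = f5 6a 95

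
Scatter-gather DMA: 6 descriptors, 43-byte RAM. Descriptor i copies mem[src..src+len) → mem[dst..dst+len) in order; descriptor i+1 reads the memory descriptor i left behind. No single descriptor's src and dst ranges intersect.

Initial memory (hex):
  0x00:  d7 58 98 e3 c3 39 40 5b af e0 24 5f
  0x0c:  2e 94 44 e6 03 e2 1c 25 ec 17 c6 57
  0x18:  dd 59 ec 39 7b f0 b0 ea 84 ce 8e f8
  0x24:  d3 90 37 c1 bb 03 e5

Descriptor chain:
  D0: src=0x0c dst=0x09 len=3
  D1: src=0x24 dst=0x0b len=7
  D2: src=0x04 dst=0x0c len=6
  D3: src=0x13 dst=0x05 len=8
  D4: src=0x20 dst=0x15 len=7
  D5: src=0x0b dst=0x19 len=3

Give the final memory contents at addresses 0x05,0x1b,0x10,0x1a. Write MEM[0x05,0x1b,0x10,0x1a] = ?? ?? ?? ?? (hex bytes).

MEM[0x05,0x1b,0x10,0x1a] = 25 39 af ec

#0 dst[0x09+3] := {0x2e,0x94,0x44}
#1 dst[0x0b+7] := {0xd3,0x90,0x37,0xc1,0xbb,0x03,0xe5}
#2 dst[0x0c+6] := {0xc3,0x39,0x40,0x5b,0xaf,0x2e}
#3 dst[0x05+8] := {0x25,0xec,0x17,0xc6,0x57,0xdd,0x59,0xec}
#4 dst[0x15+7] := {0x84,0xce,0x8e,0xf8,0xd3,0x90,0x37}
#5 dst[0x19+3] := {0x59,0xec,0x39}
query mem[0x05]=0x25, mem[0x1b]=0x39, mem[0x10]=0xaf, mem[0x1a]=0xec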